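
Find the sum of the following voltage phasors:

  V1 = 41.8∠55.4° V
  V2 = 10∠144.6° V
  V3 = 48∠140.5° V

Step 1 — Convert each phasor to rectangular form:
  V1 = 41.8·(cos(55.4°) + j·sin(55.4°)) = 23.74 + j34.41 V
  V2 = 10·(cos(144.6°) + j·sin(144.6°)) = -8.151 + j5.793 V
  V3 = 48·(cos(140.5°) + j·sin(140.5°)) = -37.04 + j30.53 V
Step 2 — Sum components: V_total = -21.45 + j70.73 V.
Step 3 — Convert to polar: |V_total| = 73.91 V, ∠V_total = 106.9°.

V_total = 73.91∠106.9° V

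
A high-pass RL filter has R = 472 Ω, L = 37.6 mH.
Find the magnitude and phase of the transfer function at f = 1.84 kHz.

Step 1 — Angular frequency: ω = 2π·1840 = 1.156e+04 rad/s.
Step 2 — Transfer function: H(jω) = jωL/(R + jωL).
Step 3 — Numerator jωL = j·434.7; denominator R + jωL = 472 + j434.7.
Step 4 — H = 0.4589 + j0.4983.
Step 5 — Magnitude: |H| = 0.6774 (-3.4 dB); phase: φ = 47.4°.

|H| = 0.6774 (-3.4 dB), φ = 47.4°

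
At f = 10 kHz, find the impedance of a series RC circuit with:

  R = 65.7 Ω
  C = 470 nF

Step 1 — Angular frequency: ω = 2π·f = 2π·1e+04 = 6.283e+04 rad/s.
Step 2 — Component impedances:
  R: Z = R = 65.7 Ω
  C: Z = 1/(jωC) = -j/(ω·C) = 0 - j33.86 Ω
Step 3 — Series combination: Z_total = R + C = 65.7 - j33.86 Ω = 73.91∠-27.3° Ω.

Z = 65.7 - j33.86 Ω = 73.91∠-27.3° Ω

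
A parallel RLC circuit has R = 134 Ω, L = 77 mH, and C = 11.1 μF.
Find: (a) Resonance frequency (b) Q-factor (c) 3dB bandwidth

Step 1 — Resonance: ω₀ = 1/√(LC) = 1/√(0.077·1.11e-05) = 1082 rad/s.
Step 2 — f₀ = ω₀/(2π) = 172.2 Hz.
Step 3 — Parallel Q: Q = R/(ω₀L) = 134/(1082·0.077) = 1.609.
Step 4 — Bandwidth: Δω = ω₀/Q = 672.3 rad/s; BW = Δω/(2π) = 107 Hz.

(a) f₀ = 172.2 Hz  (b) Q = 1.609  (c) BW = 107 Hz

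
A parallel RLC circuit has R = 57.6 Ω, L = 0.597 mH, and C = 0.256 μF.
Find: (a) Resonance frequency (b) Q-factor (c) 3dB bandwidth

Step 1 — Resonance: ω₀ = 1/√(LC) = 1/√(0.000597·2.56e-07) = 8.089e+04 rad/s.
Step 2 — f₀ = ω₀/(2π) = 1.287e+04 Hz.
Step 3 — Parallel Q: Q = R/(ω₀L) = 57.6/(8.089e+04·0.000597) = 1.193.
Step 4 — Bandwidth: Δω = ω₀/Q = 6.782e+04 rad/s; BW = Δω/(2π) = 1.079e+04 Hz.

(a) f₀ = 1.287e+04 Hz  (b) Q = 1.193  (c) BW = 1.079e+04 Hz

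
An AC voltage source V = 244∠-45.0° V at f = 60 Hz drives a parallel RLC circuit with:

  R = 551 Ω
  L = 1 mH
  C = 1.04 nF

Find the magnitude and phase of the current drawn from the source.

Step 1 — Angular frequency: ω = 2π·f = 2π·60 = 377 rad/s.
Step 2 — Component impedances:
  R: Z = R = 551 Ω
  L: Z = jωL = j·377·0.001 = 0 + j0.377 Ω
  C: Z = 1/(jωC) = -j/(ω·C) = 0 - j2.551e+06 Ω
Step 3 — Parallel combination: 1/Z_total = 1/R + 1/L + 1/C; Z_total = 0.0002579 + j0.377 Ω = 0.377∠90.0° Ω.
Step 4 — Source phasor: V = 244∠-45.0° V = 172.5 - j172.5 V.
Step 5 — Ohm's law: I = V / Z_total = (172.5 - j172.5) / (0.0002579 + j0.377) = -457.3 - j458 A.
Step 6 — Convert to polar: |I| = 647.2 A, ∠I = -135.0°.

I = 647.2∠-135.0° A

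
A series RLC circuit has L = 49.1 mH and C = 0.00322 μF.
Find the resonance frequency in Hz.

Step 1 — Resonance condition Im(Z)=0 gives ω₀ = 1/√(LC).
Step 2 — ω₀ = 1/√(0.0491·3.22e-09) = 7.953e+04 rad/s.
Step 3 — f₀ = ω₀/(2π) = 1.266e+04 Hz.

f₀ = 1.266e+04 Hz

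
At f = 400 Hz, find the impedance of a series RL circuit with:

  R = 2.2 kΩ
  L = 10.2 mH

Step 1 — Angular frequency: ω = 2π·f = 2π·400 = 2513 rad/s.
Step 2 — Component impedances:
  R: Z = R = 2200 Ω
  L: Z = jωL = j·2513·0.0102 = 0 + j25.64 Ω
Step 3 — Series combination: Z_total = R + L = 2200 + j25.64 Ω = 2200∠0.7° Ω.

Z = 2200 + j25.64 Ω = 2200∠0.7° Ω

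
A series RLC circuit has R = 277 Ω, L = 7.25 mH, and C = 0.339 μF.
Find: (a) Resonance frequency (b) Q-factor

Step 1 — Resonance condition Im(Z)=0 gives ω₀ = 1/√(LC).
Step 2 — ω₀ = 1/√(0.00725·3.39e-07) = 2.017e+04 rad/s.
Step 3 — f₀ = ω₀/(2π) = 3210 Hz.
Step 4 — Series Q: Q = ω₀L/R = 2.017e+04·0.00725/277 = 0.5279.

(a) f₀ = 3210 Hz  (b) Q = 0.5279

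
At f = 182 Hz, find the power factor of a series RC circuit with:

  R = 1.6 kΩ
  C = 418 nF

Step 1 — Angular frequency: ω = 2π·f = 2π·182 = 1144 rad/s.
Step 2 — Component impedances:
  R: Z = R = 1600 Ω
  C: Z = 1/(jωC) = -j/(ω·C) = 0 - j2092 Ω
Step 3 — Series combination: Z_total = R + C = 1600 - j2092 Ω = 2634∠-52.6° Ω.
Step 4 — Power factor: PF = cos(φ) = Re(Z)/|Z| = 1600/2633.8 = 0.6075.
Step 5 — Type: Im(Z) = -2092 ⇒ leading (phase φ = -52.6°).

PF = 0.6075 (leading, φ = -52.6°)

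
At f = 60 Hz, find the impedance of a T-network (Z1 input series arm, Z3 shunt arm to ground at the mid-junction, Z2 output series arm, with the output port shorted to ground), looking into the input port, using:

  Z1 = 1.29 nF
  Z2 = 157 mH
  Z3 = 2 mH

Step 1 — Angular frequency: ω = 2π·f = 2π·60 = 377 rad/s.
Step 2 — Component impedances:
  Z1: Z = 1/(jωC) = -j/(ω·C) = 0 - j2.056e+06 Ω
  Z2: Z = jωL = j·377·0.157 = 0 + j59.19 Ω
  Z3: Z = jωL = j·377·0.002 = 0 + j0.754 Ω
Step 3 — With the output port shorted to ground, the output series arm Z2 runs from the junction to ground; the shunt arm Z3 also runs from the junction to ground. They appear in parallel: Z3 || Z2 = 0 + j0.7445 Ω.
Step 4 — Series with input arm Z1: Z_in = Z1 + (Z3 || Z2) = 0 - j2.056e+06 Ω = 2.056e+06∠-90.0° Ω.

Z = 0 - j2.056e+06 Ω = 2.056e+06∠-90.0° Ω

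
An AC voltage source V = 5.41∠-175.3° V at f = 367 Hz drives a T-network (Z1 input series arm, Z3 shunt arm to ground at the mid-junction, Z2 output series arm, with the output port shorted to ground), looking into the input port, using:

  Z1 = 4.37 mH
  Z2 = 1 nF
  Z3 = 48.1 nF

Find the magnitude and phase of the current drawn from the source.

Step 1 — Angular frequency: ω = 2π·f = 2π·367 = 2306 rad/s.
Step 2 — Component impedances:
  Z1: Z = jωL = j·2306·0.00437 = 0 + j10.08 Ω
  Z2: Z = 1/(jωC) = -j/(ω·C) = 0 - j4.337e+05 Ω
  Z3: Z = 1/(jωC) = -j/(ω·C) = 0 - j9016 Ω
Step 3 — With the output port shorted to ground, the output series arm Z2 runs from the junction to ground; the shunt arm Z3 also runs from the junction to ground. They appear in parallel: Z3 || Z2 = 0 - j8832 Ω.
Step 4 — Series with input arm Z1: Z_in = Z1 + (Z3 || Z2) = 0 - j8822 Ω = 8822∠-90.0° Ω.
Step 5 — Source phasor: V = 5.41∠-175.3° V = -5.392 - j0.4433 V.
Step 6 — Ohm's law: I = V / Z_total = (-5.392 - j0.4433) / (0 - j8822) = 5.025e-05 - j0.0006112 A.
Step 7 — Convert to polar: |I| = 0.0006132 A, ∠I = -85.3°.

I = 0.0006132∠-85.3° A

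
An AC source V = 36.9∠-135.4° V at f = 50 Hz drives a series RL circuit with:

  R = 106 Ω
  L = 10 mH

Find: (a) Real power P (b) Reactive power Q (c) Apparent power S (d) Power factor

Step 1 — Angular frequency: ω = 2π·f = 2π·50 = 314.2 rad/s.
Step 2 — Component impedances:
  R: Z = R = 106 Ω
  L: Z = jωL = j·314.2·0.01 = 0 + j3.142 Ω
Step 3 — Series combination: Z_total = R + L = 106 + j3.142 Ω = 106∠1.7° Ω.
Step 4 — Source phasor: V = 36.9∠-135.4° V = -26.27 - j25.91 V.
Step 5 — Current: I = V / Z = -0.2549 - j0.2369 A = 0.348∠-137.1° A.
Step 6 — Complex power: S = V·I* = 12.83 + j0.3804 VA.
Step 7 — Real power: P = Re(S) = 12.83 W.
Step 8 — Reactive power: Q = Im(S) = 0.3804 VAR.
Step 9 — Apparent power: |S| = 12.84 VA.
Step 10 — Power factor: PF = P/|S| = 0.9996 (lagging).

(a) P = 12.83 W  (b) Q = 0.3804 VAR  (c) S = 12.84 VA  (d) PF = 0.9996 (lagging)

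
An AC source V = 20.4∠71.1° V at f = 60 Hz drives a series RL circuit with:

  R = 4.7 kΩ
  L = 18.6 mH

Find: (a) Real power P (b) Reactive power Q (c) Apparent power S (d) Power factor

Step 1 — Angular frequency: ω = 2π·f = 2π·60 = 377 rad/s.
Step 2 — Component impedances:
  R: Z = R = 4700 Ω
  L: Z = jωL = j·377·0.0186 = 0 + j7.012 Ω
Step 3 — Series combination: Z_total = R + L = 4700 + j7.012 Ω = 4700∠0.1° Ω.
Step 4 — Source phasor: V = 20.4∠71.1° V = 6.608 + j19.3 V.
Step 5 — Current: I = V / Z = 0.001412 + j0.004104 A = 0.00434∠71.0° A.
Step 6 — Complex power: S = V·I* = 0.08854 + j0.0001321 VA.
Step 7 — Real power: P = Re(S) = 0.08854 W.
Step 8 — Reactive power: Q = Im(S) = 0.0001321 VAR.
Step 9 — Apparent power: |S| = 0.08854 VA.
Step 10 — Power factor: PF = P/|S| = 1 (lagging).

(a) P = 0.08854 W  (b) Q = 0.0001321 VAR  (c) S = 0.08854 VA  (d) PF = 1 (lagging)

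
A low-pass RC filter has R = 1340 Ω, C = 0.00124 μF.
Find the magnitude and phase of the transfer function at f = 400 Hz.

Step 1 — Angular frequency: ω = 2π·400 = 2513 rad/s.
Step 2 — Transfer function: H(jω) = 1/(1 + jωRC).
Step 3 — Denominator: 1 + jωRC = 1 + j·2513·1340·1.24e-09 = 1 + j0.004176.
Step 4 — H = 1 - j0.004176.
Step 5 — Magnitude: |H| = 1 (-0.0 dB); phase: φ = -0.2°.

|H| = 1 (-0.0 dB), φ = -0.2°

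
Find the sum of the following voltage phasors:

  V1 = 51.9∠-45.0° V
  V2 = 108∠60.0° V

Step 1 — Convert each phasor to rectangular form:
  V1 = 51.9·(cos(-45.0°) + j·sin(-45.0°)) = 36.7 - j36.7 V
  V2 = 108·(cos(60.0°) + j·sin(60.0°)) = 54 + j93.53 V
Step 2 — Sum components: V_total = 90.7 + j56.83 V.
Step 3 — Convert to polar: |V_total| = 107 V, ∠V_total = 32.1°.

V_total = 107∠32.1° V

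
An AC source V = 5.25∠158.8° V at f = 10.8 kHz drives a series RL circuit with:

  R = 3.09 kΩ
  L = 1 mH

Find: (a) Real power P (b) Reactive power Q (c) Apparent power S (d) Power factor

Step 1 — Angular frequency: ω = 2π·f = 2π·1.08e+04 = 6.786e+04 rad/s.
Step 2 — Component impedances:
  R: Z = R = 3090 Ω
  L: Z = jωL = j·6.786e+04·0.001 = 0 + j67.86 Ω
Step 3 — Series combination: Z_total = R + L = 3090 + j67.86 Ω = 3091∠1.3° Ω.
Step 4 — Source phasor: V = 5.25∠158.8° V = -4.895 + j1.899 V.
Step 5 — Current: I = V / Z = -0.00157 + j0.0006489 A = 0.001699∠157.5° A.
Step 6 — Complex power: S = V·I* = 0.008916 + j0.0001958 VA.
Step 7 — Real power: P = Re(S) = 0.008916 W.
Step 8 — Reactive power: Q = Im(S) = 0.0001958 VAR.
Step 9 — Apparent power: |S| = 0.008918 VA.
Step 10 — Power factor: PF = P/|S| = 0.9998 (lagging).

(a) P = 0.008916 W  (b) Q = 0.0001958 VAR  (c) S = 0.008918 VA  (d) PF = 0.9998 (lagging)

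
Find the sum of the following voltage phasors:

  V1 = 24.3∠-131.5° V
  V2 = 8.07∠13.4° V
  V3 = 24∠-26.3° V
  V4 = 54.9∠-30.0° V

Step 1 — Convert each phasor to rectangular form:
  V1 = 24.3·(cos(-131.5°) + j·sin(-131.5°)) = -16.1 - j18.2 V
  V2 = 8.07·(cos(13.4°) + j·sin(13.4°)) = 7.85 + j1.87 V
  V3 = 24·(cos(-26.3°) + j·sin(-26.3°)) = 21.52 - j10.63 V
  V4 = 54.9·(cos(-30.0°) + j·sin(-30.0°)) = 47.54 - j27.45 V
Step 2 — Sum components: V_total = 60.81 - j54.41 V.
Step 3 — Convert to polar: |V_total| = 81.6 V, ∠V_total = -41.8°.

V_total = 81.6∠-41.8° V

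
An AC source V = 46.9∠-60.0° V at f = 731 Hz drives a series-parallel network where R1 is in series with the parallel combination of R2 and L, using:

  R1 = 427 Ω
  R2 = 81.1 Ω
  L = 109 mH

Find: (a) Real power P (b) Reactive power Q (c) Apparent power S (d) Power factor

Step 1 — Angular frequency: ω = 2π·f = 2π·731 = 4593 rad/s.
Step 2 — Component impedances:
  R1: Z = R = 427 Ω
  R2: Z = R = 81.1 Ω
  L: Z = jωL = j·4593·0.109 = 0 + j500.6 Ω
Step 3 — Parallel branch: R2 || L = 1/(1/R2 + 1/L) = 79.03 + j12.8 Ω.
Step 4 — Series with R1: Z_total = R1 + (R2 || L) = 506 + j12.8 Ω = 506.2∠1.4° Ω.
Step 5 — Source phasor: V = 46.9∠-60.0° V = 23.45 - j40.62 V.
Step 6 — Current: I = V / Z = 0.04428 - j0.08139 A = 0.09265∠-61.4° A.
Step 7 — Complex power: S = V·I* = 4.344 + j0.1099 VA.
Step 8 — Real power: P = Re(S) = 4.344 W.
Step 9 — Reactive power: Q = Im(S) = 0.1099 VAR.
Step 10 — Apparent power: |S| = 4.345 VA.
Step 11 — Power factor: PF = P/|S| = 0.9997 (lagging).

(a) P = 4.344 W  (b) Q = 0.1099 VAR  (c) S = 4.345 VA  (d) PF = 0.9997 (lagging)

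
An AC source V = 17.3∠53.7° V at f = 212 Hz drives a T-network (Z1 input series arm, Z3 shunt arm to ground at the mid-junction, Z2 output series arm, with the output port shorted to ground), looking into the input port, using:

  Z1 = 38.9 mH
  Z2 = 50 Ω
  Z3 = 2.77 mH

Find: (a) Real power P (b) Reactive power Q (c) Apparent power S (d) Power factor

Step 1 — Angular frequency: ω = 2π·f = 2π·212 = 1332 rad/s.
Step 2 — Component impedances:
  Z1: Z = jωL = j·1332·0.0389 = 0 + j51.82 Ω
  Z2: Z = R = 50 Ω
  Z3: Z = jωL = j·1332·0.00277 = 0 + j3.69 Ω
Step 3 — With the output port shorted to ground, the output series arm Z2 runs from the junction to ground; the shunt arm Z3 also runs from the junction to ground. They appear in parallel: Z3 || Z2 = 0.2708 + j3.67 Ω.
Step 4 — Series with input arm Z1: Z_in = Z1 + (Z3 || Z2) = 0.2708 + j55.49 Ω = 55.49∠89.7° Ω.
Step 5 — Source phasor: V = 17.3∠53.7° V = 10.24 + j13.94 V.
Step 6 — Current: I = V / Z = 0.2522 - j0.1834 A = 0.3118∠-36.0° A.
Step 7 — Complex power: S = V·I* = 0.02633 + j5.394 VA.
Step 8 — Real power: P = Re(S) = 0.02633 W.
Step 9 — Reactive power: Q = Im(S) = 5.394 VAR.
Step 10 — Apparent power: |S| = 5.394 VA.
Step 11 — Power factor: PF = P/|S| = 0.004881 (lagging).

(a) P = 0.02633 W  (b) Q = 5.394 VAR  (c) S = 5.394 VA  (d) PF = 0.004881 (lagging)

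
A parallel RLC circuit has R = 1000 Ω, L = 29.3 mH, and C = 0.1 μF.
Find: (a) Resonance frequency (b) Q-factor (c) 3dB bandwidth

Step 1 — Resonance: ω₀ = 1/√(LC) = 1/√(0.0293·1e-07) = 1.847e+04 rad/s.
Step 2 — f₀ = ω₀/(2π) = 2940 Hz.
Step 3 — Parallel Q: Q = R/(ω₀L) = 1000/(1.847e+04·0.0293) = 1.847.
Step 4 — Bandwidth: Δω = ω₀/Q = 1e+04 rad/s; BW = Δω/(2π) = 1592 Hz.

(a) f₀ = 2940 Hz  (b) Q = 1.847  (c) BW = 1592 Hz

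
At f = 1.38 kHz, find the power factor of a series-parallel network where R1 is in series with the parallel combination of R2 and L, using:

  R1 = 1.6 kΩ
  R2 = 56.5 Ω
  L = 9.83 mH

Step 1 — Angular frequency: ω = 2π·f = 2π·1380 = 8671 rad/s.
Step 2 — Component impedances:
  R1: Z = R = 1600 Ω
  R2: Z = R = 56.5 Ω
  L: Z = jωL = j·8671·0.00983 = 0 + j85.23 Ω
Step 3 — Parallel branch: R2 || L = 1/(1/R2 + 1/L) = 39.25 + j26.02 Ω.
Step 4 — Series with R1: Z_total = R1 + (R2 || L) = 1639 + j26.02 Ω = 1639∠0.9° Ω.
Step 5 — Power factor: PF = cos(φ) = Re(Z)/|Z| = 1639.3/1639.5 = 0.9999.
Step 6 — Type: Im(Z) = 26.02 ⇒ lagging (phase φ = 0.9°).

PF = 0.9999 (lagging, φ = 0.9°)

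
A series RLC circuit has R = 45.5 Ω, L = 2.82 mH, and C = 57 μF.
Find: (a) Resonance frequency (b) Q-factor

Step 1 — Resonance condition Im(Z)=0 gives ω₀ = 1/√(LC).
Step 2 — ω₀ = 1/√(0.00282·5.7e-05) = 2494 rad/s.
Step 3 — f₀ = ω₀/(2π) = 397 Hz.
Step 4 — Series Q: Q = ω₀L/R = 2494·0.00282/45.5 = 0.1546.

(a) f₀ = 397 Hz  (b) Q = 0.1546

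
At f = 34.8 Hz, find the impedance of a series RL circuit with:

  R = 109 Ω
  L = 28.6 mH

Step 1 — Angular frequency: ω = 2π·f = 2π·34.8 = 218.7 rad/s.
Step 2 — Component impedances:
  R: Z = R = 109 Ω
  L: Z = jωL = j·218.7·0.0286 = 0 + j6.254 Ω
Step 3 — Series combination: Z_total = R + L = 109 + j6.254 Ω = 109.2∠3.3° Ω.

Z = 109 + j6.254 Ω = 109.2∠3.3° Ω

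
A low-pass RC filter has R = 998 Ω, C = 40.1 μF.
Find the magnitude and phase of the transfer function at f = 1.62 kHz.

Step 1 — Angular frequency: ω = 2π·1620 = 1.018e+04 rad/s.
Step 2 — Transfer function: H(jω) = 1/(1 + jωRC).
Step 3 — Denominator: 1 + jωRC = 1 + j·1.018e+04·998·4.01e-05 = 1 + j407.4.
Step 4 — H = 6.026e-06 - j0.002455.
Step 5 — Magnitude: |H| = 0.002455 (-52.2 dB); phase: φ = -89.9°.

|H| = 0.002455 (-52.2 dB), φ = -89.9°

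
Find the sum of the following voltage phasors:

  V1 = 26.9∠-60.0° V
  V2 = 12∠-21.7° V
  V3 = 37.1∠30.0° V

Step 1 — Convert each phasor to rectangular form:
  V1 = 26.9·(cos(-60.0°) + j·sin(-60.0°)) = 13.45 - j23.3 V
  V2 = 12·(cos(-21.7°) + j·sin(-21.7°)) = 11.15 - j4.437 V
  V3 = 37.1·(cos(30.0°) + j·sin(30.0°)) = 32.13 + j18.55 V
Step 2 — Sum components: V_total = 56.73 - j9.183 V.
Step 3 — Convert to polar: |V_total| = 57.47 V, ∠V_total = -9.2°.

V_total = 57.47∠-9.2° V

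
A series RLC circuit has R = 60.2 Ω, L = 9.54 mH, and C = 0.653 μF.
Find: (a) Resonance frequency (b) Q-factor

Step 1 — Resonance condition Im(Z)=0 gives ω₀ = 1/√(LC).
Step 2 — ω₀ = 1/√(0.00954·6.53e-07) = 1.267e+04 rad/s.
Step 3 — f₀ = ω₀/(2π) = 2016 Hz.
Step 4 — Series Q: Q = ω₀L/R = 1.267e+04·0.00954/60.2 = 2.008.

(a) f₀ = 2016 Hz  (b) Q = 2.008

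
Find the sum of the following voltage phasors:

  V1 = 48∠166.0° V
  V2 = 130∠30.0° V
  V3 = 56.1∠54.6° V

Step 1 — Convert each phasor to rectangular form:
  V1 = 48·(cos(166.0°) + j·sin(166.0°)) = -46.57 + j11.61 V
  V2 = 130·(cos(30.0°) + j·sin(30.0°)) = 112.6 + j65 V
  V3 = 56.1·(cos(54.6°) + j·sin(54.6°)) = 32.5 + j45.73 V
Step 2 — Sum components: V_total = 98.51 + j122.3 V.
Step 3 — Convert to polar: |V_total| = 157.1 V, ∠V_total = 51.2°.

V_total = 157.1∠51.2° V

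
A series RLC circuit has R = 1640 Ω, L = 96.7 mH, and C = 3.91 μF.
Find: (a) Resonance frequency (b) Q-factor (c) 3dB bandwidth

Step 1 — Resonance: ω₀ = 1/√(LC) = 1/√(0.0967·3.91e-06) = 1626 rad/s.
Step 2 — f₀ = ω₀/(2π) = 258.8 Hz.
Step 3 — Series Q: Q = ω₀L/R = 1626·0.0967/1640 = 0.09589.
Step 4 — Bandwidth: Δω = ω₀/Q = 1.696e+04 rad/s; BW = Δω/(2π) = 2699 Hz.

(a) f₀ = 258.8 Hz  (b) Q = 0.09589  (c) BW = 2699 Hz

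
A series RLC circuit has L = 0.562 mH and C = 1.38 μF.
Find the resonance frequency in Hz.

Step 1 — Resonance condition Im(Z)=0 gives ω₀ = 1/√(LC).
Step 2 — ω₀ = 1/√(0.000562·1.38e-06) = 3.591e+04 rad/s.
Step 3 — f₀ = ω₀/(2π) = 5715 Hz.

f₀ = 5715 Hz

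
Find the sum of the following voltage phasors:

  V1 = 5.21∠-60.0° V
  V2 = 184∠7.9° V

Step 1 — Convert each phasor to rectangular form:
  V1 = 5.21·(cos(-60.0°) + j·sin(-60.0°)) = 2.605 - j4.512 V
  V2 = 184·(cos(7.9°) + j·sin(7.9°)) = 182.3 + j25.29 V
Step 2 — Sum components: V_total = 184.9 + j20.78 V.
Step 3 — Convert to polar: |V_total| = 186 V, ∠V_total = 6.4°.

V_total = 186∠6.4° V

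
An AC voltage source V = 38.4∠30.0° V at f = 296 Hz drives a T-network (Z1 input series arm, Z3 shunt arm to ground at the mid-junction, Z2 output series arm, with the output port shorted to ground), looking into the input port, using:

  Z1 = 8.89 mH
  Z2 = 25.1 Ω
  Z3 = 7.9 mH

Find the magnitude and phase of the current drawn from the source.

Step 1 — Angular frequency: ω = 2π·f = 2π·296 = 1860 rad/s.
Step 2 — Component impedances:
  Z1: Z = jωL = j·1860·0.00889 = 0 + j16.53 Ω
  Z2: Z = R = 25.1 Ω
  Z3: Z = jωL = j·1860·0.0079 = 0 + j14.69 Ω
Step 3 — With the output port shorted to ground, the output series arm Z2 runs from the junction to ground; the shunt arm Z3 also runs from the junction to ground. They appear in parallel: Z3 || Z2 = 6.406 + j10.94 Ω.
Step 4 — Series with input arm Z1: Z_in = Z1 + (Z3 || Z2) = 6.406 + j27.48 Ω = 28.21∠76.9° Ω.
Step 5 — Source phasor: V = 38.4∠30.0° V = 33.26 + j19.2 V.
Step 6 — Ohm's law: I = V / Z_total = (33.26 + j19.2) / (6.406 + j27.48) = 0.9304 - j0.9934 A.
Step 7 — Convert to polar: |I| = 1.361 A, ∠I = -46.9°.

I = 1.361∠-46.9° A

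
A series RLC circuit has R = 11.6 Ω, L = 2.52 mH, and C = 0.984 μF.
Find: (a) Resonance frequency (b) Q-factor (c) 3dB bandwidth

Step 1 — Resonance: ω₀ = 1/√(LC) = 1/√(0.00252·9.84e-07) = 2.008e+04 rad/s.
Step 2 — f₀ = ω₀/(2π) = 3196 Hz.
Step 3 — Series Q: Q = ω₀L/R = 2.008e+04·0.00252/11.6 = 4.363.
Step 4 — Bandwidth: Δω = ω₀/Q = 4603 rad/s; BW = Δω/(2π) = 732.6 Hz.

(a) f₀ = 3196 Hz  (b) Q = 4.363  (c) BW = 732.6 Hz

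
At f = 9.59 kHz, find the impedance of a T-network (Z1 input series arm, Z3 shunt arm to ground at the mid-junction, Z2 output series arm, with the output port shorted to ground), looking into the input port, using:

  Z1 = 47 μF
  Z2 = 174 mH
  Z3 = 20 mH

Step 1 — Angular frequency: ω = 2π·f = 2π·9590 = 6.026e+04 rad/s.
Step 2 — Component impedances:
  Z1: Z = 1/(jωC) = -j/(ω·C) = 0 - j0.3531 Ω
  Z2: Z = jωL = j·6.026e+04·0.174 = 0 + j1.048e+04 Ω
  Z3: Z = jωL = j·6.026e+04·0.02 = 0 + j1205 Ω
Step 3 — With the output port shorted to ground, the output series arm Z2 runs from the junction to ground; the shunt arm Z3 also runs from the junction to ground. They appear in parallel: Z3 || Z2 = 0 + j1081 Ω.
Step 4 — Series with input arm Z1: Z_in = Z1 + (Z3 || Z2) = 0 + j1081 Ω = 1081∠90.0° Ω.

Z = 0 + j1081 Ω = 1081∠90.0° Ω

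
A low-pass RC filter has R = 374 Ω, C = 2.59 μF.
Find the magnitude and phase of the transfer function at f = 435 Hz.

Step 1 — Angular frequency: ω = 2π·435 = 2733 rad/s.
Step 2 — Transfer function: H(jω) = 1/(1 + jωRC).
Step 3 — Denominator: 1 + jωRC = 1 + j·2733·374·2.59e-06 = 1 + j2.648.
Step 4 — H = 0.1249 - j0.3306.
Step 5 — Magnitude: |H| = 0.3533 (-9.0 dB); phase: φ = -69.3°.

|H| = 0.3533 (-9.0 dB), φ = -69.3°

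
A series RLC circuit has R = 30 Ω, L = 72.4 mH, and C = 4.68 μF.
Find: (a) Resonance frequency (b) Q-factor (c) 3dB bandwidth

Step 1 — Resonance condition Im(Z)=0 gives ω₀ = 1/√(LC).
Step 2 — ω₀ = 1/√(0.0724·4.68e-06) = 1718 rad/s.
Step 3 — f₀ = ω₀/(2π) = 273.4 Hz.
Step 4 — Series Q: Q = ω₀L/R = 1718·0.0724/30 = 4.146.
Step 5 — 3dB bandwidth: Δω = ω₀/Q = 414.4 rad/s; BW = Δω/(2π) = 65.95 Hz.

(a) f₀ = 273.4 Hz  (b) Q = 4.146  (c) BW = 65.95 Hz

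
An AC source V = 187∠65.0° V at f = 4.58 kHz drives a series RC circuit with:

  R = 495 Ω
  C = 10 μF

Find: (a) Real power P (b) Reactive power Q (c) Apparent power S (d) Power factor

Step 1 — Angular frequency: ω = 2π·f = 2π·4580 = 2.878e+04 rad/s.
Step 2 — Component impedances:
  R: Z = R = 495 Ω
  C: Z = 1/(jωC) = -j/(ω·C) = 0 - j3.475 Ω
Step 3 — Series combination: Z_total = R + C = 495 - j3.475 Ω = 495∠-0.4° Ω.
Step 4 — Source phasor: V = 187∠65.0° V = 79.03 + j169.5 V.
Step 5 — Current: I = V / Z = 0.1572 + j0.3435 A = 0.3778∠65.4° A.
Step 6 — Complex power: S = V·I* = 70.64 - j0.4959 VA.
Step 7 — Real power: P = Re(S) = 70.64 W.
Step 8 — Reactive power: Q = Im(S) = -0.4959 VAR.
Step 9 — Apparent power: |S| = 70.64 VA.
Step 10 — Power factor: PF = P/|S| = 1 (leading).

(a) P = 70.64 W  (b) Q = -0.4959 VAR  (c) S = 70.64 VA  (d) PF = 1 (leading)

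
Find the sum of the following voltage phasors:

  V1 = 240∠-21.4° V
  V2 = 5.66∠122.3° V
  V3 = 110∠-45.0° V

Step 1 — Convert each phasor to rectangular form:
  V1 = 240·(cos(-21.4°) + j·sin(-21.4°)) = 223.5 - j87.57 V
  V2 = 5.66·(cos(122.3°) + j·sin(122.3°)) = -3.024 + j4.784 V
  V3 = 110·(cos(-45.0°) + j·sin(-45.0°)) = 77.78 - j77.78 V
Step 2 — Sum components: V_total = 298.2 - j160.6 V.
Step 3 — Convert to polar: |V_total| = 338.7 V, ∠V_total = -28.3°.

V_total = 338.7∠-28.3° V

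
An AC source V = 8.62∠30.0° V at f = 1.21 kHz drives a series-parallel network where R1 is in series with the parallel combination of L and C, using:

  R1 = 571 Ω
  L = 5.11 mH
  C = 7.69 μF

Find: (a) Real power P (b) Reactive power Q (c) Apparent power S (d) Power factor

Step 1 — Angular frequency: ω = 2π·f = 2π·1210 = 7603 rad/s.
Step 2 — Component impedances:
  R1: Z = R = 571 Ω
  L: Z = jωL = j·7603·0.00511 = 0 + j38.85 Ω
  C: Z = 1/(jωC) = -j/(ω·C) = 0 - j17.1 Ω
Step 3 — Parallel branch: L || C = 1/(1/L + 1/C) = 0 - j30.56 Ω.
Step 4 — Series with R1: Z_total = R1 + (L || C) = 571 - j30.56 Ω = 571.8∠-3.1° Ω.
Step 5 — Source phasor: V = 8.62∠30.0° V = 7.465 + j4.31 V.
Step 6 — Current: I = V / Z = 0.01263 + j0.008224 A = 0.01507∠33.1° A.
Step 7 — Complex power: S = V·I* = 0.1298 - j0.006944 VA.
Step 8 — Real power: P = Re(S) = 0.1298 W.
Step 9 — Reactive power: Q = Im(S) = -0.006944 VAR.
Step 10 — Apparent power: |S| = 0.1299 VA.
Step 11 — Power factor: PF = P/|S| = 0.9986 (leading).

(a) P = 0.1298 W  (b) Q = -0.006944 VAR  (c) S = 0.1299 VA  (d) PF = 0.9986 (leading)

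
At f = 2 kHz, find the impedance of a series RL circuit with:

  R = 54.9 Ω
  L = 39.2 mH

Step 1 — Angular frequency: ω = 2π·f = 2π·2000 = 1.257e+04 rad/s.
Step 2 — Component impedances:
  R: Z = R = 54.9 Ω
  L: Z = jωL = j·1.257e+04·0.0392 = 0 + j492.6 Ω
Step 3 — Series combination: Z_total = R + L = 54.9 + j492.6 Ω = 495.7∠83.6° Ω.

Z = 54.9 + j492.6 Ω = 495.7∠83.6° Ω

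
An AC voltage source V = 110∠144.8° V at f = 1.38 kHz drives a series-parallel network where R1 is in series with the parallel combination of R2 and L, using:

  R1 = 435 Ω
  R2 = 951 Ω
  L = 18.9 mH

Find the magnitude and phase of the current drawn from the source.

Step 1 — Angular frequency: ω = 2π·f = 2π·1380 = 8671 rad/s.
Step 2 — Component impedances:
  R1: Z = R = 435 Ω
  R2: Z = R = 951 Ω
  L: Z = jωL = j·8671·0.0189 = 0 + j163.9 Ω
Step 3 — Parallel branch: R2 || L = 1/(1/R2 + 1/L) = 27.43 + j159.2 Ω.
Step 4 — Series with R1: Z_total = R1 + (R2 || L) = 462.4 + j159.2 Ω = 489∠19.0° Ω.
Step 5 — Source phasor: V = 110∠144.8° V = -89.89 + j63.41 V.
Step 6 — Ohm's law: I = V / Z_total = (-89.89 + j63.41) / (462.4 + j159.2) = -0.1316 + j0.1824 A.
Step 7 — Convert to polar: |I| = 0.2249 A, ∠I = 125.8°.

I = 0.2249∠125.8° A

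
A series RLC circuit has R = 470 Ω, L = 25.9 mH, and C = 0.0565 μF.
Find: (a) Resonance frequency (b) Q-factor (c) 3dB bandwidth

Step 1 — Resonance condition Im(Z)=0 gives ω₀ = 1/√(LC).
Step 2 — ω₀ = 1/√(0.0259·5.65e-08) = 2.614e+04 rad/s.
Step 3 — f₀ = ω₀/(2π) = 4161 Hz.
Step 4 — Series Q: Q = ω₀L/R = 2.614e+04·0.0259/470 = 1.441.
Step 5 — 3dB bandwidth: Δω = ω₀/Q = 1.815e+04 rad/s; BW = Δω/(2π) = 2888 Hz.

(a) f₀ = 4161 Hz  (b) Q = 1.441  (c) BW = 2888 Hz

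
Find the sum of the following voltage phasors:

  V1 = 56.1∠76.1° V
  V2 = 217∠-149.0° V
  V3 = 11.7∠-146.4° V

Step 1 — Convert each phasor to rectangular form:
  V1 = 56.1·(cos(76.1°) + j·sin(76.1°)) = 13.48 + j54.46 V
  V2 = 217·(cos(-149.0°) + j·sin(-149.0°)) = -186 - j111.8 V
  V3 = 11.7·(cos(-146.4°) + j·sin(-146.4°)) = -9.745 - j6.475 V
Step 2 — Sum components: V_total = -182.3 - j63.78 V.
Step 3 — Convert to polar: |V_total| = 193.1 V, ∠V_total = -160.7°.

V_total = 193.1∠-160.7° V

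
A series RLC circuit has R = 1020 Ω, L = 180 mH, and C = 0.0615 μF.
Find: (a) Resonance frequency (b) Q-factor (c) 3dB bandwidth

Step 1 — Resonance: ω₀ = 1/√(LC) = 1/√(0.18·6.15e-08) = 9504 rad/s.
Step 2 — f₀ = ω₀/(2π) = 1513 Hz.
Step 3 — Series Q: Q = ω₀L/R = 9504·0.18/1020 = 1.677.
Step 4 — Bandwidth: Δω = ω₀/Q = 5667 rad/s; BW = Δω/(2π) = 901.9 Hz.

(a) f₀ = 1513 Hz  (b) Q = 1.677  (c) BW = 901.9 Hz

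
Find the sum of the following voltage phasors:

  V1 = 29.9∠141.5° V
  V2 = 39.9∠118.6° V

Step 1 — Convert each phasor to rectangular form:
  V1 = 29.9·(cos(141.5°) + j·sin(141.5°)) = -23.4 + j18.61 V
  V2 = 39.9·(cos(118.6°) + j·sin(118.6°)) = -19.1 + j35.03 V
Step 2 — Sum components: V_total = -42.5 + j53.64 V.
Step 3 — Convert to polar: |V_total| = 68.44 V, ∠V_total = 128.4°.

V_total = 68.44∠128.4° V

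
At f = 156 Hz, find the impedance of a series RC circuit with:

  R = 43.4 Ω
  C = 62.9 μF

Step 1 — Angular frequency: ω = 2π·f = 2π·156 = 980.2 rad/s.
Step 2 — Component impedances:
  R: Z = R = 43.4 Ω
  C: Z = 1/(jωC) = -j/(ω·C) = 0 - j16.22 Ω
Step 3 — Series combination: Z_total = R + C = 43.4 - j16.22 Ω = 46.33∠-20.5° Ω.

Z = 43.4 - j16.22 Ω = 46.33∠-20.5° Ω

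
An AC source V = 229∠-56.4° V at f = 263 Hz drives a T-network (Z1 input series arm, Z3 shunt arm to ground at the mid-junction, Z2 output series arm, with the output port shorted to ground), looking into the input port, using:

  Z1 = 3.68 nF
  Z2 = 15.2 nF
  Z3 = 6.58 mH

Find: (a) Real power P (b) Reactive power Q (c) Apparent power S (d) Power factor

Step 1 — Angular frequency: ω = 2π·f = 2π·263 = 1652 rad/s.
Step 2 — Component impedances:
  Z1: Z = 1/(jωC) = -j/(ω·C) = 0 - j1.644e+05 Ω
  Z2: Z = 1/(jωC) = -j/(ω·C) = 0 - j3.981e+04 Ω
  Z3: Z = jωL = j·1652·0.00658 = 0 + j10.87 Ω
Step 3 — With the output port shorted to ground, the output series arm Z2 runs from the junction to ground; the shunt arm Z3 also runs from the junction to ground. They appear in parallel: Z3 || Z2 = 0 + j10.88 Ω.
Step 4 — Series with input arm Z1: Z_in = Z1 + (Z3 || Z2) = 0 - j1.644e+05 Ω = 1.644e+05∠-90.0° Ω.
Step 5 — Source phasor: V = 229∠-56.4° V = 126.7 - j190.7 V.
Step 6 — Current: I = V / Z = 0.00116 + j0.0007707 A = 0.001393∠33.6° A.
Step 7 — Complex power: S = V·I* = 0 - j0.3189 VA.
Step 8 — Real power: P = Re(S) = 0 W.
Step 9 — Reactive power: Q = Im(S) = -0.3189 VAR.
Step 10 — Apparent power: |S| = 0.3189 VA.
Step 11 — Power factor: PF = P/|S| = 0 (leading).

(a) P = 0 W  (b) Q = -0.3189 VAR  (c) S = 0.3189 VA  (d) PF = 0 (leading)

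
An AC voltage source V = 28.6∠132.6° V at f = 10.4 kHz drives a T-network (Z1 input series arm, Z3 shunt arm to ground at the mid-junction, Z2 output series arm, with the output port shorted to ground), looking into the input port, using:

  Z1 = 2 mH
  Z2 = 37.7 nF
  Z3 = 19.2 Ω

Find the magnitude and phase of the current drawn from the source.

Step 1 — Angular frequency: ω = 2π·f = 2π·1.04e+04 = 6.535e+04 rad/s.
Step 2 — Component impedances:
  Z1: Z = jωL = j·6.535e+04·0.002 = 0 + j130.7 Ω
  Z2: Z = 1/(jωC) = -j/(ω·C) = 0 - j405.9 Ω
  Z3: Z = R = 19.2 Ω
Step 3 — With the output port shorted to ground, the output series arm Z2 runs from the junction to ground; the shunt arm Z3 also runs from the junction to ground. They appear in parallel: Z3 || Z2 = 19.16 - j0.9061 Ω.
Step 4 — Series with input arm Z1: Z_in = Z1 + (Z3 || Z2) = 19.16 + j129.8 Ω = 131.2∠81.6° Ω.
Step 5 — Source phasor: V = 28.6∠132.6° V = -19.36 + j21.05 V.
Step 6 — Ohm's law: I = V / Z_total = (-19.36 + j21.05) / (19.16 + j129.8) = 0.1372 + j0.1694 A.
Step 7 — Convert to polar: |I| = 0.218 A, ∠I = 51.0°.

I = 0.218∠51.0° A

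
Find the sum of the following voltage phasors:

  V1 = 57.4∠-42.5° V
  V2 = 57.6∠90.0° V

Step 1 — Convert each phasor to rectangular form:
  V1 = 57.4·(cos(-42.5°) + j·sin(-42.5°)) = 42.32 - j38.78 V
  V2 = 57.6·(cos(90.0°) + j·sin(90.0°)) = 0 + j57.6 V
Step 2 — Sum components: V_total = 42.32 + j18.82 V.
Step 3 — Convert to polar: |V_total| = 46.32 V, ∠V_total = 24.0°.

V_total = 46.32∠24.0° V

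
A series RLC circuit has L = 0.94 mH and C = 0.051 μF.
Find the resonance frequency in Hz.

Step 1 — Resonance condition Im(Z)=0 gives ω₀ = 1/√(LC).
Step 2 — ω₀ = 1/√(0.00094·5.1e-08) = 1.444e+05 rad/s.
Step 3 — f₀ = ω₀/(2π) = 2.299e+04 Hz.

f₀ = 2.299e+04 Hz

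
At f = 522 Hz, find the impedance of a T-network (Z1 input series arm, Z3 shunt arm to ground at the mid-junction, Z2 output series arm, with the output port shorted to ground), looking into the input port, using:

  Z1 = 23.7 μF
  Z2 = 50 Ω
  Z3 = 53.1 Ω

Step 1 — Angular frequency: ω = 2π·f = 2π·522 = 3280 rad/s.
Step 2 — Component impedances:
  Z1: Z = 1/(jωC) = -j/(ω·C) = 0 - j12.86 Ω
  Z2: Z = R = 50 Ω
  Z3: Z = R = 53.1 Ω
Step 3 — With the output port shorted to ground, the output series arm Z2 runs from the junction to ground; the shunt arm Z3 also runs from the junction to ground. They appear in parallel: Z3 || Z2 = 25.75 Ω.
Step 4 — Series with input arm Z1: Z_in = Z1 + (Z3 || Z2) = 25.75 - j12.86 Ω = 28.79∠-26.5° Ω.

Z = 25.75 - j12.86 Ω = 28.79∠-26.5° Ω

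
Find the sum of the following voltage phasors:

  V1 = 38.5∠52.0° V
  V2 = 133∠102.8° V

Step 1 — Convert each phasor to rectangular form:
  V1 = 38.5·(cos(52.0°) + j·sin(52.0°)) = 23.7 + j30.34 V
  V2 = 133·(cos(102.8°) + j·sin(102.8°)) = -29.47 + j129.7 V
Step 2 — Sum components: V_total = -5.763 + j160 V.
Step 3 — Convert to polar: |V_total| = 160.1 V, ∠V_total = 92.1°.

V_total = 160.1∠92.1° V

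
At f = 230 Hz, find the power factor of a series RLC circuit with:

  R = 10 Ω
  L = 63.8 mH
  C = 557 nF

Step 1 — Angular frequency: ω = 2π·f = 2π·230 = 1445 rad/s.
Step 2 — Component impedances:
  R: Z = R = 10 Ω
  L: Z = jωL = j·1445·0.0638 = 0 + j92.2 Ω
  C: Z = 1/(jωC) = -j/(ω·C) = 0 - j1242 Ω
Step 3 — Series combination: Z_total = R + L + C = 10 - j1150 Ω = 1150∠-89.5° Ω.
Step 4 — Power factor: PF = cos(φ) = Re(Z)/|Z| = 10/1150.2 = 0.008694.
Step 5 — Type: Im(Z) = -1150 ⇒ leading (phase φ = -89.5°).

PF = 0.008694 (leading, φ = -89.5°)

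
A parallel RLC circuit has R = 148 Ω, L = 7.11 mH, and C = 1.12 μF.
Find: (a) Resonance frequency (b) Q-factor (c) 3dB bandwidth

Step 1 — Resonance: ω₀ = 1/√(LC) = 1/√(0.00711·1.12e-06) = 1.121e+04 rad/s.
Step 2 — f₀ = ω₀/(2π) = 1784 Hz.
Step 3 — Parallel Q: Q = R/(ω₀L) = 148/(1.121e+04·0.00711) = 1.858.
Step 4 — Bandwidth: Δω = ω₀/Q = 6033 rad/s; BW = Δω/(2π) = 960.2 Hz.

(a) f₀ = 1784 Hz  (b) Q = 1.858  (c) BW = 960.2 Hz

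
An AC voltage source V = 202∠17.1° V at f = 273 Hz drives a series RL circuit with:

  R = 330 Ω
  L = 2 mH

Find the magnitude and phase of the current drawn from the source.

Step 1 — Angular frequency: ω = 2π·f = 2π·273 = 1715 rad/s.
Step 2 — Component impedances:
  R: Z = R = 330 Ω
  L: Z = jωL = j·1715·0.002 = 0 + j3.431 Ω
Step 3 — Series combination: Z_total = R + L = 330 + j3.431 Ω = 330∠0.6° Ω.
Step 4 — Source phasor: V = 202∠17.1° V = 193.1 + j59.4 V.
Step 5 — Ohm's law: I = V / Z_total = (193.1 + j59.4) / (330 + j3.431) = 0.5869 + j0.1739 A.
Step 6 — Convert to polar: |I| = 0.6121 A, ∠I = 16.5°.

I = 0.6121∠16.5° A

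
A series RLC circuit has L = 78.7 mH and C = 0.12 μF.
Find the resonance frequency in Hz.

Step 1 — Resonance condition Im(Z)=0 gives ω₀ = 1/√(LC).
Step 2 — ω₀ = 1/√(0.0787·1.2e-07) = 1.029e+04 rad/s.
Step 3 — f₀ = ω₀/(2π) = 1638 Hz.

f₀ = 1638 Hz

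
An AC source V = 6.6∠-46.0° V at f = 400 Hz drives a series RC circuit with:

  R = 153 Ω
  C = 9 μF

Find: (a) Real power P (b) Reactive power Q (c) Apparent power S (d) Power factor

Step 1 — Angular frequency: ω = 2π·f = 2π·400 = 2513 rad/s.
Step 2 — Component impedances:
  R: Z = R = 153 Ω
  C: Z = 1/(jωC) = -j/(ω·C) = 0 - j44.21 Ω
Step 3 — Series combination: Z_total = R + C = 153 - j44.21 Ω = 159.3∠-16.1° Ω.
Step 4 — Source phasor: V = 6.6∠-46.0° V = 4.585 - j4.748 V.
Step 5 — Current: I = V / Z = 0.03593 - j0.02065 A = 0.04144∠-29.9° A.
Step 6 — Complex power: S = V·I* = 0.2628 - j0.07593 VA.
Step 7 — Real power: P = Re(S) = 0.2628 W.
Step 8 — Reactive power: Q = Im(S) = -0.07593 VAR.
Step 9 — Apparent power: |S| = 0.2735 VA.
Step 10 — Power factor: PF = P/|S| = 0.9607 (leading).

(a) P = 0.2628 W  (b) Q = -0.07593 VAR  (c) S = 0.2735 VA  (d) PF = 0.9607 (leading)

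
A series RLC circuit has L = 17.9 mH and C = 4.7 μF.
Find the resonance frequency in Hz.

Step 1 — Resonance condition Im(Z)=0 gives ω₀ = 1/√(LC).
Step 2 — ω₀ = 1/√(0.0179·4.7e-06) = 3448 rad/s.
Step 3 — f₀ = ω₀/(2π) = 548.7 Hz.

f₀ = 548.7 Hz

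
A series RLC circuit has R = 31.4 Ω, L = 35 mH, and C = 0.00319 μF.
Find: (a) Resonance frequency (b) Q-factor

Step 1 — Resonance condition Im(Z)=0 gives ω₀ = 1/√(LC).
Step 2 — ω₀ = 1/√(0.035·3.19e-09) = 9.464e+04 rad/s.
Step 3 — f₀ = ω₀/(2π) = 1.506e+04 Hz.
Step 4 — Series Q: Q = ω₀L/R = 9.464e+04·0.035/31.4 = 105.5.

(a) f₀ = 1.506e+04 Hz  (b) Q = 105.5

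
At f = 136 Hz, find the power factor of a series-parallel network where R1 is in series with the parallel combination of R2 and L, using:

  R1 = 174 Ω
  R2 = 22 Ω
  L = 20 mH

Step 1 — Angular frequency: ω = 2π·f = 2π·136 = 854.5 rad/s.
Step 2 — Component impedances:
  R1: Z = R = 174 Ω
  R2: Z = R = 22 Ω
  L: Z = jωL = j·854.5·0.02 = 0 + j17.09 Ω
Step 3 — Parallel branch: R2 || L = 1/(1/R2 + 1/L) = 8.28 + j10.66 Ω.
Step 4 — Series with R1: Z_total = R1 + (R2 || L) = 182.3 + j10.66 Ω = 182.6∠3.3° Ω.
Step 5 — Power factor: PF = cos(φ) = Re(Z)/|Z| = 182.28/182.59 = 0.9983.
Step 6 — Type: Im(Z) = 10.66 ⇒ lagging (phase φ = 3.3°).

PF = 0.9983 (lagging, φ = 3.3°)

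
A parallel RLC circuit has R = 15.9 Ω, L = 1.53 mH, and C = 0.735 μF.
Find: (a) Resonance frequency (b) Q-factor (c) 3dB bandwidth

Step 1 — Resonance: ω₀ = 1/√(LC) = 1/√(0.00153·7.35e-07) = 2.982e+04 rad/s.
Step 2 — f₀ = ω₀/(2π) = 4746 Hz.
Step 3 — Parallel Q: Q = R/(ω₀L) = 15.9/(2.982e+04·0.00153) = 0.3485.
Step 4 — Bandwidth: Δω = ω₀/Q = 8.557e+04 rad/s; BW = Δω/(2π) = 1.362e+04 Hz.

(a) f₀ = 4746 Hz  (b) Q = 0.3485  (c) BW = 1.362e+04 Hz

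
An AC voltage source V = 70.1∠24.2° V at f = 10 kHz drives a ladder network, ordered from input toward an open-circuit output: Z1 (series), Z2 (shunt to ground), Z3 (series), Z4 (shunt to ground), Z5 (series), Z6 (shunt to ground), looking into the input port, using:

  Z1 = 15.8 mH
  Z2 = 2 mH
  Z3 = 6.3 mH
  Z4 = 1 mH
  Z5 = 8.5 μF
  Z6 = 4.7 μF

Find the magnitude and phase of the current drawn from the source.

Step 1 — Angular frequency: ω = 2π·f = 2π·1e+04 = 6.283e+04 rad/s.
Step 2 — Component impedances:
  Z1: Z = jωL = j·6.283e+04·0.0158 = 0 + j992.7 Ω
  Z2: Z = jωL = j·6.283e+04·0.002 = 0 + j125.7 Ω
  Z3: Z = jωL = j·6.283e+04·0.0063 = 0 + j395.8 Ω
  Z4: Z = jωL = j·6.283e+04·0.001 = 0 + j62.83 Ω
  Z5: Z = 1/(jωC) = -j/(ω·C) = 0 - j1.872 Ω
  Z6: Z = 1/(jωC) = -j/(ω·C) = 0 - j3.386 Ω
Step 3 — Ladder network (open output): work backward from the far end, alternating series and parallel combinations. Z_in = 0 + j1088 Ω = 1088∠90.0° Ω.
Step 4 — Source phasor: V = 70.1∠24.2° V = 63.94 + j28.74 V.
Step 5 — Ohm's law: I = V / Z_total = (63.94 + j28.74) / (0 + j1088) = 0.02642 - j0.05878 A.
Step 6 — Convert to polar: |I| = 0.06444 A, ∠I = -65.8°.

I = 0.06444∠-65.8° A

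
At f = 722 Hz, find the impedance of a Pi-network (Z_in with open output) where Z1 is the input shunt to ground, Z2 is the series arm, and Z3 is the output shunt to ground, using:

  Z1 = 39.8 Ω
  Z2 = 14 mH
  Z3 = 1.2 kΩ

Step 1 — Angular frequency: ω = 2π·f = 2π·722 = 4536 rad/s.
Step 2 — Component impedances:
  Z1: Z = R = 39.8 Ω
  Z2: Z = jωL = j·4536·0.014 = 0 + j63.51 Ω
  Z3: Z = R = 1200 Ω
Step 3 — With open output, the series arm Z2 and the output shunt Z3 appear in series to ground: Z2 + Z3 = 1200 + j63.51 Ω.
Step 4 — Parallel with input shunt Z1: Z_in = Z1 || (Z2 + Z3) = 38.53 + j0.06528 Ω = 38.53∠0.1° Ω.

Z = 38.53 + j0.06528 Ω = 38.53∠0.1° Ω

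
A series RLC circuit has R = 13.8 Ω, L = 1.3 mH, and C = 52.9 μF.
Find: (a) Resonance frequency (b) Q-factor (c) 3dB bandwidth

Step 1 — Resonance: ω₀ = 1/√(LC) = 1/√(0.0013·5.29e-05) = 3813 rad/s.
Step 2 — f₀ = ω₀/(2π) = 606.9 Hz.
Step 3 — Series Q: Q = ω₀L/R = 3813·0.0013/13.8 = 0.3592.
Step 4 — Bandwidth: Δω = ω₀/Q = 1.062e+04 rad/s; BW = Δω/(2π) = 1689 Hz.

(a) f₀ = 606.9 Hz  (b) Q = 0.3592  (c) BW = 1689 Hz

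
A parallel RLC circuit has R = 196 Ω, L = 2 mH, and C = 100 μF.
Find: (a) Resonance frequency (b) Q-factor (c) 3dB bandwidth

Step 1 — Resonance: ω₀ = 1/√(LC) = 1/√(0.002·0.0001) = 2236 rad/s.
Step 2 — f₀ = ω₀/(2π) = 355.9 Hz.
Step 3 — Parallel Q: Q = R/(ω₀L) = 196/(2236·0.002) = 43.83.
Step 4 — Bandwidth: Δω = ω₀/Q = 51.02 rad/s; BW = Δω/(2π) = 8.12 Hz.

(a) f₀ = 355.9 Hz  (b) Q = 43.83  (c) BW = 8.12 Hz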